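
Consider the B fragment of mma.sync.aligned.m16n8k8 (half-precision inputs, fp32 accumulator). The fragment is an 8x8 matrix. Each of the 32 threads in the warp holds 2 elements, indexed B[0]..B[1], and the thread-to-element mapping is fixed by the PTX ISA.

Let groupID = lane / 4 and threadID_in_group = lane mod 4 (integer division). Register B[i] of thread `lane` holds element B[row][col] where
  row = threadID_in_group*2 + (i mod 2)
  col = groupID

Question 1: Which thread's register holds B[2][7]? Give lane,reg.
c=7→G=7  r=2→T=1,p=0
L=7*4+1=29  i=0=0

29,0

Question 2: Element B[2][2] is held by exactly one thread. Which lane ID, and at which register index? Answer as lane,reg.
9,0

c=2→G=2  r=2→T=1,p=0
L=2*4+1=9  i=0=0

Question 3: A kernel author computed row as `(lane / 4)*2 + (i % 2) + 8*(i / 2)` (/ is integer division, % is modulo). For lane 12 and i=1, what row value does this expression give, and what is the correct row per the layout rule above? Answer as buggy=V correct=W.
buggy=7 correct=1

`(lane / 4)*2 + (i % 2) + 8*(i / 2)`[12,1]->7
L=12->gid=12>>2=3, tid=12&3=0
[1]->row 0·2+1=1  col gid=3
row: 7 vs 1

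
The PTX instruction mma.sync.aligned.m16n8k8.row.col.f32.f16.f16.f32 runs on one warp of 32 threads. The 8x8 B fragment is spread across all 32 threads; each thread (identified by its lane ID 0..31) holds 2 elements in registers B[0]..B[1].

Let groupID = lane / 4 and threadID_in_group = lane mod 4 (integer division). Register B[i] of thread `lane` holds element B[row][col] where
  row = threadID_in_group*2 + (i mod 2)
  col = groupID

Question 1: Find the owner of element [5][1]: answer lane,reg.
6,1

c:1=>grp=1  r:5=>tig=2,lo=1
L=1*4+2=6  i=1=1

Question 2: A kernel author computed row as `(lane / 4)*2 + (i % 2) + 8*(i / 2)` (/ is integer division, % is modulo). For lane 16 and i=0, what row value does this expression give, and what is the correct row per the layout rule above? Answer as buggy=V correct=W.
buggy=8 correct=0

`(lane / 4)*2 + (i % 2) + 8*(i / 2)`[16,0]→8
L=16→G=16>>2=4, T=16&3=0
[0]→row 0·2+0=0  col G=4
row: 8 vs 0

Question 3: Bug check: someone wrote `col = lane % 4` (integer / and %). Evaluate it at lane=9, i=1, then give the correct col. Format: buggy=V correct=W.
buggy=1 correct=2

`lane % 4`[9,1]=>1
L=9=>grp=9>>2=2, tig=9&3=1
[1]=>row 1·2+1=3  col grp=2
col: 1 vs 2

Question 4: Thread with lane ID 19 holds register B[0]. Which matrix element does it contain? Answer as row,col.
6,4

lane 19: g=4 (19/4), t=3 (19%4)
i=0: r=3*2+0=6, c=g=4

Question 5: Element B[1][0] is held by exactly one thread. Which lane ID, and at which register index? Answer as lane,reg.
0,1

c=0⇒gr=0  r=1⇒th=0,odd=1
L=0*4+0=0  i=1=1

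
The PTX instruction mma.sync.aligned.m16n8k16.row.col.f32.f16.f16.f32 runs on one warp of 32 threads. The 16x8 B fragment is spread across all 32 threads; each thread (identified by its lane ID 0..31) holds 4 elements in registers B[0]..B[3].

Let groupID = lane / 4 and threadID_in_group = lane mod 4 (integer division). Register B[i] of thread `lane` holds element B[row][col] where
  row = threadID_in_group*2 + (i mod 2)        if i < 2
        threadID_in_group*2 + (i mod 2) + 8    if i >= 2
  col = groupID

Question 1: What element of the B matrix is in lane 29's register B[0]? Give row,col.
L=29=>grp=29>>2=7, tig=29&3=1
[0]=>row 1·2+0+0=2  col grp=7

2,7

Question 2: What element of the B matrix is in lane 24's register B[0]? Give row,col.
0,6

L=24->gid=24>>2=6, tid=24&3=0
[0]->row 0·2+0+0=0  col gid=6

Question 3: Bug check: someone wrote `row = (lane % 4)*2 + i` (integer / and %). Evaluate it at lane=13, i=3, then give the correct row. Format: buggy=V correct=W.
buggy=5 correct=11

`(lane % 4)*2 + i`[13,3]=>5
L=13=>grp=13>>2=3, tig=13&3=1
[3]=>row 1·2+1+8=11  col grp=3
row: 5 vs 11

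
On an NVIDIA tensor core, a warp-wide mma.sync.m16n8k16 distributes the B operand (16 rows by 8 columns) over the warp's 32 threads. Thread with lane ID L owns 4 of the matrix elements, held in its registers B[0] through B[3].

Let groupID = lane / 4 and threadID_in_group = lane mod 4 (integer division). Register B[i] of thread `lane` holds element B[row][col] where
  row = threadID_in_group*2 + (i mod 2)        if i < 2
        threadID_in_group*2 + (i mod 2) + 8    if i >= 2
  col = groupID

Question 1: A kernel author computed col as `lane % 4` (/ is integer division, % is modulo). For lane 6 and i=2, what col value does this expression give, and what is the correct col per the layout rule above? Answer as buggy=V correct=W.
`lane % 4`[6,2]->2
lane 6->6/4=1, 6 mod 4=2
i=2  r:2·2+0+8->12  c:1
col: 2 vs 1

buggy=2 correct=1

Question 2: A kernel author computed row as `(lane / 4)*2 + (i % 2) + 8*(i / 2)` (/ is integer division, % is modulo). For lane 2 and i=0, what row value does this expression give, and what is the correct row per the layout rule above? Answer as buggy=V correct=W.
`(lane / 4)*2 + (i % 2) + 8*(i / 2)`[2,0]->0
lane 2->2/4=0, 2 mod 4=2
i=0  r:2·2+0+0->4  c:0
row: 0 vs 4

buggy=0 correct=4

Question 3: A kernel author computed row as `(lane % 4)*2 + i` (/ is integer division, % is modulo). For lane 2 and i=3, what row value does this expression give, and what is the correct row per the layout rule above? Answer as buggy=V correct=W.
buggy=7 correct=13

`(lane % 4)*2 + i`[2,3]→7
2: G=0,T=2
[3] (2*2+1+8,0) = (13,0)
row: 7 vs 13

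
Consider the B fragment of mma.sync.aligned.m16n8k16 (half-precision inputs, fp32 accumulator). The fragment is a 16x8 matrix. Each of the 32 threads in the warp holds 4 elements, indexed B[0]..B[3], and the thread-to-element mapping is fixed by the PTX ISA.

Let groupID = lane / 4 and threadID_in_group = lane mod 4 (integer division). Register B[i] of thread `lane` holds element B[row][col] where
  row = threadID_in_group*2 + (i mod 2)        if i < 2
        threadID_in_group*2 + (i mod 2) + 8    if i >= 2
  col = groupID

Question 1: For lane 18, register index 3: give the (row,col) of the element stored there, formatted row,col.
L=18->g=18>>2=4, t=18&3=2
[3]->row 2·2+1+8=13  col g=4

13,4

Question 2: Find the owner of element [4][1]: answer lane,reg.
6,0

c:1=>grp=1  r:4=>rB=0,tig=2,lo=0
L=1*4+2=6  i=0*2+0=0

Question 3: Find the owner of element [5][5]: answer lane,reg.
c=5->g=5  r=5->rb=0,t=2,b0=1
L=5*4+2=22  i=0*2+1=1

22,1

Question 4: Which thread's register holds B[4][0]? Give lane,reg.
c:0=>grp=0  r:4=>rB=0,tig=2,lo=0
L=0*4+2=2  i=0*2+0=0

2,0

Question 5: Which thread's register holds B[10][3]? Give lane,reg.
c: 3->gid=3  r: 10->r8=1,tid=1,i&1=0
L=3*4+1=13  i=1*2+0=2

13,2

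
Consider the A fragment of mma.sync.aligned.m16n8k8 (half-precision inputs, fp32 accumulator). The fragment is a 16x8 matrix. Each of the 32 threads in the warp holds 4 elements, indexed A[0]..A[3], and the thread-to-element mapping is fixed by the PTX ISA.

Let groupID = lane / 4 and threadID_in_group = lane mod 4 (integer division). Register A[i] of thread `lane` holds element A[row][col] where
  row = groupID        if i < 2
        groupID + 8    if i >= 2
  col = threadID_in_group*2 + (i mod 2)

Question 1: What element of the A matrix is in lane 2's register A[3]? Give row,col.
2: gid=0,tid=2
[3] (0+8,2*2+1) = (8,5)

8,5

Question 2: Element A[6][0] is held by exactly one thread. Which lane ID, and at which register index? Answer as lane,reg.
24,0

r=6→G=6,rhi=0  c=0→T=0,p=0
L=6*4+0=24  i=0*2+0=0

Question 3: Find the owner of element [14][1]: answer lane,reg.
r:14=>grp=6,rB=1  c:1=>tig=0,lo=1
L=6*4+0=24  i=1*2+1=3

24,3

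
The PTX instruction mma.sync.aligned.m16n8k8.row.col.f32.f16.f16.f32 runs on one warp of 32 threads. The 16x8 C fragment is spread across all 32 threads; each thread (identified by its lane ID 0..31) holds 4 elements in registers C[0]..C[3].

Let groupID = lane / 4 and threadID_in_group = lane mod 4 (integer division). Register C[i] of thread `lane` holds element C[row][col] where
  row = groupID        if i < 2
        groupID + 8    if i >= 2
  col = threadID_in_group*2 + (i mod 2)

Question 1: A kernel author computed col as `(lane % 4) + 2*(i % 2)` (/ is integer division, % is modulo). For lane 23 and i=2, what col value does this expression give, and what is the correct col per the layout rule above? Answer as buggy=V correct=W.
buggy=3 correct=6

`(lane % 4) + 2*(i % 2)`[23,2]→3
23: G=5,T=3
[2] (5+8,3*2+0) = (13,6)
col: 3 vs 6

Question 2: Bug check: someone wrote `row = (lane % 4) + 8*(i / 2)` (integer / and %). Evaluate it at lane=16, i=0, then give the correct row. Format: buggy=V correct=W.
`(lane % 4) + 8*(i / 2)`[16,0]→0
L=16→G=16>>2=4, T=16&3=0
[0]→row 4+0=4  col 0·2+0=0
row: 0 vs 4

buggy=0 correct=4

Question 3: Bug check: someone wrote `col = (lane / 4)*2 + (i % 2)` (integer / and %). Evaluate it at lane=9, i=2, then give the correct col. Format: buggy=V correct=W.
`(lane / 4)*2 + (i % 2)`[9,2]=>4
L=9=>grp=9>>2=2, tig=9&3=1
[2]=>row 2+8=10  col 1·2+0=2
col: 4 vs 2

buggy=4 correct=2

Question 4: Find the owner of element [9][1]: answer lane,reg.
r=9⇒gr=1,Rb=1  c=1⇒th=0,odd=1
L=1*4+0=4  i=1*2+1=3

4,3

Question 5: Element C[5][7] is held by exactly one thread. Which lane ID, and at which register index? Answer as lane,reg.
r:5=>grp=5,rB=0  c:7=>tig=3,lo=1
L=5*4+3=23  i=0*2+1=1

23,1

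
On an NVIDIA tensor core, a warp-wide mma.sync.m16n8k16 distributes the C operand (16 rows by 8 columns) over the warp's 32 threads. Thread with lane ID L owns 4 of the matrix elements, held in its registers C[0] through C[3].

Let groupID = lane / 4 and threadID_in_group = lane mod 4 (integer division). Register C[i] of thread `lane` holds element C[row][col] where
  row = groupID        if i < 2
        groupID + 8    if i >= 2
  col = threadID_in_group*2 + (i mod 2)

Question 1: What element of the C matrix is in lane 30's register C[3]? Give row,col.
lane 30: G=7 (30/4), T=2 (30%4)
i=3: r=7+8=15, c=2*2+1=5

15,5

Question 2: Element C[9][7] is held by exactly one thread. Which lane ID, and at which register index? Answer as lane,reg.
7,3

r=9⇒gr=1,Rb=1  c=7⇒th=3,odd=1
L=1*4+3=7  i=1*2+1=3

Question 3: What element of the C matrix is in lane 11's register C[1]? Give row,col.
2,7

L=11->gid=11>>2=2, tid=11&3=3
[1]->row 2+0=2  col 3·2+1=7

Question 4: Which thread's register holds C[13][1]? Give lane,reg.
20,3

r=13->g=5,rb=1  c=1->t=0,b0=1
L=5*4+0=20  i=1*2+1=3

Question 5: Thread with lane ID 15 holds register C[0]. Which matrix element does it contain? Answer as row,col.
3,6

lane 15: grp=3 (15/4), tig=3 (15%4)
i=0: r=3+0=3, c=3*2+0=6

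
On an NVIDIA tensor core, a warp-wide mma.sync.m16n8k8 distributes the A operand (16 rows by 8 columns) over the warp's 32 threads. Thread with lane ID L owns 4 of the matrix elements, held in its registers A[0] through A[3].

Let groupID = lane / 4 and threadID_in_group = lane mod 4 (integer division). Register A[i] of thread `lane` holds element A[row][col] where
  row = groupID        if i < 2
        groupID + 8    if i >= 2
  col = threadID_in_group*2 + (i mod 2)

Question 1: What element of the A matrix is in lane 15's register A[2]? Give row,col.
lane 15: gr=3 (15/4), th=3 (15%4)
i=2: r=3+8=11, c=3*2+0=6

11,6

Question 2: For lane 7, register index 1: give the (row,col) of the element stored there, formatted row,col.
1,7

L=7⇒gr=7>>2=1, th=7&3=3
[1]⇒row 1+0=1  col 3·2+1=7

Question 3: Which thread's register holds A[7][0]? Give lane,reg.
r:7=>grp=7,rB=0  c:0=>tig=0,lo=0
L=7*4+0=28  i=0*2+0=0

28,0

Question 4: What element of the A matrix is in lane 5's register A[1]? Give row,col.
5: gr=1,th=1
[1] (1+0,1*2+1) = (1,3)

1,3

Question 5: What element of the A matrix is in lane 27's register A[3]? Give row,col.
14,7

lane 27: gid=6 (27/4), tid=3 (27%4)
i=3: r=6+8=14, c=3*2+1=7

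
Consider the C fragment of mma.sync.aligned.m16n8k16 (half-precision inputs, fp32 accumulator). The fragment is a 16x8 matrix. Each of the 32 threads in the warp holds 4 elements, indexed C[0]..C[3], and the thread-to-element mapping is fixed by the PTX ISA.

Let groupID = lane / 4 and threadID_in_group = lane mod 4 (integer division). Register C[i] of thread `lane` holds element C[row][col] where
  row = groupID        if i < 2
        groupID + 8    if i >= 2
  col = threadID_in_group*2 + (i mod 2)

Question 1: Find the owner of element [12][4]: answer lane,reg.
r=12->g=4,rb=1  c=4->t=2,b0=0
L=4*4+2=18  i=1*2+0=2

18,2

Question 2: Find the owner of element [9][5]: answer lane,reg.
6,3

r:9=>grp=1,rB=1  c:5=>tig=2,lo=1
L=1*4+2=6  i=1*2+1=3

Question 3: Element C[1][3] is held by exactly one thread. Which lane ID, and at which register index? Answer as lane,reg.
5,1

r: 1->gid=1,r8=0  c: 3->tid=1,i&1=1
L=1*4+1=5  i=0*2+1=1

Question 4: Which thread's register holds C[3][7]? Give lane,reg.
r:3=>grp=3,rB=0  c:7=>tig=3,lo=1
L=3*4+3=15  i=0*2+1=1

15,1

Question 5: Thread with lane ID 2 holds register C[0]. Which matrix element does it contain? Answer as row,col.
0,4

2: gid=0,tid=2
[0] (0+0,2*2+0) = (0,4)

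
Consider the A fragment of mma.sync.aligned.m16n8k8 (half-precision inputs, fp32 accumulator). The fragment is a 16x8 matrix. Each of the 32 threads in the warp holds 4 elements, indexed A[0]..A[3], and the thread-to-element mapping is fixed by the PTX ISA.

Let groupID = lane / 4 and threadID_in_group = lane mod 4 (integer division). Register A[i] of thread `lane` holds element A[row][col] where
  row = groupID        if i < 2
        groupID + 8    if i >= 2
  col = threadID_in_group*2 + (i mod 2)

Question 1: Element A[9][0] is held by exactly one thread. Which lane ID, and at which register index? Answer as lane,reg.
4,2

r=9⇒gr=1,Rb=1  c=0⇒th=0,odd=0
L=1*4+0=4  i=1*2+0=2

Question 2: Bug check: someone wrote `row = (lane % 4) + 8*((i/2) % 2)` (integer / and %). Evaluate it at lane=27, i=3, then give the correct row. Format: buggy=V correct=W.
`(lane % 4) + 8*((i/2) % 2)`[27,3]→11
lane 27→27/4=6, 27 mod 4=3
i=3  r:6+8→14  c:2·3+1→7
row: 11 vs 14

buggy=11 correct=14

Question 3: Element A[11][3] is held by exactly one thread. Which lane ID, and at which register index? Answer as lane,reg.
13,3

r=11⇒gr=3,Rb=1  c=3⇒th=1,odd=1
L=3*4+1=13  i=1*2+1=3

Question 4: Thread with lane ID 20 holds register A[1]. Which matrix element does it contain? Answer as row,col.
20: grp=5,tig=0
[1] (5+0,0*2+1) = (5,1)

5,1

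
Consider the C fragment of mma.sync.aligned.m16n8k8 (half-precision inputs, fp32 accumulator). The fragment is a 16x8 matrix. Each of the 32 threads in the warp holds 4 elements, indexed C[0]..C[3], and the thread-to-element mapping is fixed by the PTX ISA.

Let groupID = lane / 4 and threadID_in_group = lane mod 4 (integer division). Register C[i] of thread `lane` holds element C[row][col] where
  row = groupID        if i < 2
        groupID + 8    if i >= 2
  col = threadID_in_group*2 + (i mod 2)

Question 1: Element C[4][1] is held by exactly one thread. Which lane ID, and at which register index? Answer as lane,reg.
16,1

r=4→G=4,rhi=0  c=1→T=0,p=1
L=4*4+0=16  i=0*2+1=1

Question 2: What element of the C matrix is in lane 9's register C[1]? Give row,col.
lane 9⇒9/4=2, 9 mod 4=1
i=1  r:2+0⇒2  c:2·1+1⇒3

2,3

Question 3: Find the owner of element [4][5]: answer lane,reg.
r:4=>grp=4,rB=0  c:5=>tig=2,lo=1
L=4*4+2=18  i=0*2+1=1

18,1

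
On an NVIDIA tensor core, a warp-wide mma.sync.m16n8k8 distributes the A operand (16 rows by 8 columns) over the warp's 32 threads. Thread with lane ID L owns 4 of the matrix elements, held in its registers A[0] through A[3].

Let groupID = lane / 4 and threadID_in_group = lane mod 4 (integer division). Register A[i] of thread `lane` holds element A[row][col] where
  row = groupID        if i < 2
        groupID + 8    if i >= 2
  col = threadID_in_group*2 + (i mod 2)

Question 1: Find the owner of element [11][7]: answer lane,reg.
15,3

r=11→G=3,rhi=1  c=7→T=3,p=1
L=3*4+3=15  i=1*2+1=3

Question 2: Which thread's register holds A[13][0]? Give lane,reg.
r: 13->gid=5,r8=1  c: 0->tid=0,i&1=0
L=5*4+0=20  i=1*2+0=2

20,2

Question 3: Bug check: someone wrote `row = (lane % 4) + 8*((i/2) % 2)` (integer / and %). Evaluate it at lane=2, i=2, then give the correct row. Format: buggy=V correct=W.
buggy=10 correct=8

`(lane % 4) + 8*((i/2) % 2)`[2,2]->10
lane 2->2/4=0, 2 mod 4=2
i=2  r:0+8->8  c:2·2+0->4
row: 10 vs 8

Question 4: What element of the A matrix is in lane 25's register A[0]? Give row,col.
6,2

lane 25: g=6 (25/4), t=1 (25%4)
i=0: r=6+0=6, c=1*2+0=2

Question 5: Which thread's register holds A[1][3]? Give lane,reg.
r=1⇒gr=1,Rb=0  c=3⇒th=1,odd=1
L=1*4+1=5  i=0*2+1=1

5,1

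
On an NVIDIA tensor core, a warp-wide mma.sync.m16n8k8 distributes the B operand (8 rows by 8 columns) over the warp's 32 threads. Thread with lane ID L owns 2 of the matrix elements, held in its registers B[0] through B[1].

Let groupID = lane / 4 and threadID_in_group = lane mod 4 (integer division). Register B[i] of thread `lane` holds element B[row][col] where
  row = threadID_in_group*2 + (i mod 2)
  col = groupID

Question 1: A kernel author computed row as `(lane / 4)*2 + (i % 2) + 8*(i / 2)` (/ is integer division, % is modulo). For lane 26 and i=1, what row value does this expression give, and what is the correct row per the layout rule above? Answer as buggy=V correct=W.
buggy=13 correct=5

`(lane / 4)*2 + (i % 2) + 8*(i / 2)`[26,1]→13
26: G=6,T=2
[1] (2*2+1,6) = (5,6)
row: 13 vs 5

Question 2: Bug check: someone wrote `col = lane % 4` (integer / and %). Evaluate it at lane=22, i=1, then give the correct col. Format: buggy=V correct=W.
`lane % 4`[22,1]->2
lane 22: gid=5 (22/4), tid=2 (22%4)
i=1: r=2*2+1=5, c=gid=5
col: 2 vs 5

buggy=2 correct=5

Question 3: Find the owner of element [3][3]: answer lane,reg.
13,1

c=3⇒gr=3  r=3⇒th=1,odd=1
L=3*4+1=13  i=1=1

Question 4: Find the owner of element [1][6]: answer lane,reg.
c:6=>grp=6  r:1=>tig=0,lo=1
L=6*4+0=24  i=1=1

24,1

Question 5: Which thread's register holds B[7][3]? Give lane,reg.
15,1

c=3→G=3  r=7→T=3,p=1
L=3*4+3=15  i=1=1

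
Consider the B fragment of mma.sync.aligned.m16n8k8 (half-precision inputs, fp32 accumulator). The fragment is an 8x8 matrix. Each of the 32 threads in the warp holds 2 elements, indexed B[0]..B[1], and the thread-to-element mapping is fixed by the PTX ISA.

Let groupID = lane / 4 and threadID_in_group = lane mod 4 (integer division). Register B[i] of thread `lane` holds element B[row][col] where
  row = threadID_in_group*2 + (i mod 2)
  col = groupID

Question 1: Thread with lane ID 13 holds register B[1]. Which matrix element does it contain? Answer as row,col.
3,3

13: G=3,T=1
[1] (1*2+1,3) = (3,3)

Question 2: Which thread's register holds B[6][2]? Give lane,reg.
11,0

c=2⇒gr=2  r=6⇒th=3,odd=0
L=2*4+3=11  i=0=0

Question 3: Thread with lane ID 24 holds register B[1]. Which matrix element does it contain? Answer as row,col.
1,6

lane 24: grp=6 (24/4), tig=0 (24%4)
i=1: r=0*2+1=1, c=grp=6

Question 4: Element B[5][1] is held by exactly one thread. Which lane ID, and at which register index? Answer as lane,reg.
6,1

c=1→G=1  r=5→T=2,p=1
L=1*4+2=6  i=1=1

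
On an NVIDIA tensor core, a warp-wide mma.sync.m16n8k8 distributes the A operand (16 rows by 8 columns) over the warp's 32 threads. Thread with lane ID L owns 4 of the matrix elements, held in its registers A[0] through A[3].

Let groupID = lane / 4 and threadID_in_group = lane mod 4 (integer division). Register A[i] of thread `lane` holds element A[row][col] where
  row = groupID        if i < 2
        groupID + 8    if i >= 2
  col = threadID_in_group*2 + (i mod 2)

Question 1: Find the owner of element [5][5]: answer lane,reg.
22,1

r:5=>grp=5,rB=0  c:5=>tig=2,lo=1
L=5*4+2=22  i=0*2+1=1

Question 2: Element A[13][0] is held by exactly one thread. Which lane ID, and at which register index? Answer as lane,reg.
r: 13->gid=5,r8=1  c: 0->tid=0,i&1=0
L=5*4+0=20  i=1*2+0=2

20,2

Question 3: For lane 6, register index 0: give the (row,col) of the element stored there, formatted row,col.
6: gr=1,th=2
[0] (1+0,2*2+0) = (1,4)

1,4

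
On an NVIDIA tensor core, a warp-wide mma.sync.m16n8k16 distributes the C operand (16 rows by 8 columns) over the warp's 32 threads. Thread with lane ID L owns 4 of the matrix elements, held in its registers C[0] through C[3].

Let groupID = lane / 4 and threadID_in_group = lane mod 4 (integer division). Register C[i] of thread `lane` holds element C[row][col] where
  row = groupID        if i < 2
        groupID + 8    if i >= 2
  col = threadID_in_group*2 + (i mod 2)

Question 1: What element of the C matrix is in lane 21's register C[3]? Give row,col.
13,3

L=21→G=21>>2=5, T=21&3=1
[3]→row 5+8=13  col 1·2+1=3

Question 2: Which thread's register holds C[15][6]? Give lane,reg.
31,2

r=15->g=7,rb=1  c=6->t=3,b0=0
L=7*4+3=31  i=1*2+0=2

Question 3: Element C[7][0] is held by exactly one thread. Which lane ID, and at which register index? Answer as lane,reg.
28,0

r=7⇒gr=7,Rb=0  c=0⇒th=0,odd=0
L=7*4+0=28  i=0*2+0=0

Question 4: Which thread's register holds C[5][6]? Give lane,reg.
r=5⇒gr=5,Rb=0  c=6⇒th=3,odd=0
L=5*4+3=23  i=0*2+0=0

23,0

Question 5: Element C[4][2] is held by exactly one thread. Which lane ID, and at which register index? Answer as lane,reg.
r=4->g=4,rb=0  c=2->t=1,b0=0
L=4*4+1=17  i=0*2+0=0

17,0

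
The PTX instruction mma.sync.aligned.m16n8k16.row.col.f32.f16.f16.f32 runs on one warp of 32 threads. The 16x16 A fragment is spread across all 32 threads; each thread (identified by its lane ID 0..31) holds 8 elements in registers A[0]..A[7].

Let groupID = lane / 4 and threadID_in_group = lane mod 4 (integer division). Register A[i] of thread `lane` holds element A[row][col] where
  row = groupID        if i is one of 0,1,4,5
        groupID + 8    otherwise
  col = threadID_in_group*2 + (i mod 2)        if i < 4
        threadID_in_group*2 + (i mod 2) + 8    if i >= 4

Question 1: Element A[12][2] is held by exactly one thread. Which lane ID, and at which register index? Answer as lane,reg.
r: 12->gid=4,r8=1  c: 2->c8=0,tid=1,i&1=0
L=4*4+1=17  i=0*4+1*2+0=2

17,2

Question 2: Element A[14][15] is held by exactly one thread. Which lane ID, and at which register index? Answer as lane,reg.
r: 14->gid=6,r8=1  c: 15->c8=1,tid=3,i&1=1
L=6*4+3=27  i=1*4+1*2+1=7

27,7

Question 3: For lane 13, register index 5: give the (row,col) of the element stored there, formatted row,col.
3,11

13: gr=3,th=1
[5] (3+0,1*2+1+8) = (3,11)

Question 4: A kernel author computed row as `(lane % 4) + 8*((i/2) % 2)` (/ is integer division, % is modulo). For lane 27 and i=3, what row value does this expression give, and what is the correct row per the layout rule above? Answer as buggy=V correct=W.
`(lane % 4) + 8*((i/2) % 2)`[27,3]⇒11
lane 27⇒27/4=6, 27 mod 4=3
i=3  r:6+8⇒14  c:2·3+1+0⇒7
row: 11 vs 14

buggy=11 correct=14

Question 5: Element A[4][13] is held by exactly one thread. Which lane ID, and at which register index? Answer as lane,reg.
18,5

r: 4->gid=4,r8=0  c: 13->c8=1,tid=2,i&1=1
L=4*4+2=18  i=1*4+0*2+1=5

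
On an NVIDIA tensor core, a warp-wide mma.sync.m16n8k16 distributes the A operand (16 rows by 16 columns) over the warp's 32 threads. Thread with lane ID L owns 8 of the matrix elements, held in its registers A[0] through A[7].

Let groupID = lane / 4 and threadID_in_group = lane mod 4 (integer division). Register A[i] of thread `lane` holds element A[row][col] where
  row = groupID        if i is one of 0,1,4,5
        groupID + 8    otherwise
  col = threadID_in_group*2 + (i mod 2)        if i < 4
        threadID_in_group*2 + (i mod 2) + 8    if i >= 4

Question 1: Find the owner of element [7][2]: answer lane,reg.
29,0

r: 7->gid=7,r8=0  c: 2->c8=0,tid=1,i&1=0
L=7*4+1=29  i=0*4+0*2+0=0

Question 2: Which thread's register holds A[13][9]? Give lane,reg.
20,7

r=13→G=5,rhi=1  c=9→chi=1,T=0,p=1
L=5*4+0=20  i=1*4+1*2+1=7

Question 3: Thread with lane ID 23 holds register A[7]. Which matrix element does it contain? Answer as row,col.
13,15

L=23=>grp=23>>2=5, tig=23&3=3
[7]=>row 5+8=13  col 3·2+1+8=15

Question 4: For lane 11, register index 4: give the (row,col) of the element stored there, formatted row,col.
11: gid=2,tid=3
[4] (2+0,3*2+0+8) = (2,14)

2,14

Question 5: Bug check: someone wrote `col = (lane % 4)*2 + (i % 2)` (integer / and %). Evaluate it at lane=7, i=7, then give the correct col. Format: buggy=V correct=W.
buggy=7 correct=15

`(lane % 4)*2 + (i % 2)`[7,7]⇒7
lane 7: gr=1 (7/4), th=3 (7%4)
i=7: r=1+8=9, c=3*2+1+8=15
col: 7 vs 15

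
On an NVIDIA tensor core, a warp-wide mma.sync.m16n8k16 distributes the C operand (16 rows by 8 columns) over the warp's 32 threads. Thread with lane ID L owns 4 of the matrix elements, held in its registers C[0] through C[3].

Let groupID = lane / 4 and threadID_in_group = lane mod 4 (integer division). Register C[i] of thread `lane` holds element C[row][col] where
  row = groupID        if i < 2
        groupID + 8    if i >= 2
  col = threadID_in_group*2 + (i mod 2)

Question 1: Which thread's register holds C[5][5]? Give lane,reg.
r=5→G=5,rhi=0  c=5→T=2,p=1
L=5*4+2=22  i=0*2+1=1

22,1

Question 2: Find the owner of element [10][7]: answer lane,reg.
r=10→G=2,rhi=1  c=7→T=3,p=1
L=2*4+3=11  i=1*2+1=3

11,3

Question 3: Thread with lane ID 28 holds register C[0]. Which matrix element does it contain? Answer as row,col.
7,0

28: gr=7,th=0
[0] (7+0,0*2+0) = (7,0)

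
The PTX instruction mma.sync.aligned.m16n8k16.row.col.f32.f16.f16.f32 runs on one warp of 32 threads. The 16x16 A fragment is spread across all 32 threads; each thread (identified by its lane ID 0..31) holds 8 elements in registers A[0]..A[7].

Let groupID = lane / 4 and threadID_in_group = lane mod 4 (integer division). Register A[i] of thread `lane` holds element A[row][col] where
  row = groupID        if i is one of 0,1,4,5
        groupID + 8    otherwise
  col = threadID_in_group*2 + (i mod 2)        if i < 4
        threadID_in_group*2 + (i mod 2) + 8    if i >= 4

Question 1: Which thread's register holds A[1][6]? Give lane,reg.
7,0

r:1=>grp=1,rB=0  c:6=>cB=0,tig=3,lo=0
L=1*4+3=7  i=0*4+0*2+0=0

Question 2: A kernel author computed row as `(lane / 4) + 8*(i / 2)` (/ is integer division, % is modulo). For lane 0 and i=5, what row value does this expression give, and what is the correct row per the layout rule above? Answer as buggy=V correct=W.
`(lane / 4) + 8*(i / 2)`[0,5]⇒16
lane 0: gr=0 (0/4), th=0 (0%4)
i=5: r=0+0=0, c=0*2+1+8=9
row: 16 vs 0

buggy=16 correct=0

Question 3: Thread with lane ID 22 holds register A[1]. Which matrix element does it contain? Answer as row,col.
lane 22->22/4=5, 22 mod 4=2
i=1  r:5+0->5  c:2·2+1+0->5

5,5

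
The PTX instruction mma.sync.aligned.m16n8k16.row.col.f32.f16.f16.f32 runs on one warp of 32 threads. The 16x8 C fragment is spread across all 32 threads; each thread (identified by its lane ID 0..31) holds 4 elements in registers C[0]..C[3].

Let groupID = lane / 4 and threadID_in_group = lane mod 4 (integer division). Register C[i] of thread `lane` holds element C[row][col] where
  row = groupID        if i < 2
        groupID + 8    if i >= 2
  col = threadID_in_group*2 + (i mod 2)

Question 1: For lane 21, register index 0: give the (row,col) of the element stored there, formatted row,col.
5,2

lane 21=>21/4=5, 21 mod 4=1
i=0  r:5+0=>5  c:2·1+0=>2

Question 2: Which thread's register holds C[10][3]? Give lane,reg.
9,3

r=10⇒gr=2,Rb=1  c=3⇒th=1,odd=1
L=2*4+1=9  i=1*2+1=3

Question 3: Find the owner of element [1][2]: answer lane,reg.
5,0

r=1→G=1,rhi=0  c=2→T=1,p=0
L=1*4+1=5  i=0*2+0=0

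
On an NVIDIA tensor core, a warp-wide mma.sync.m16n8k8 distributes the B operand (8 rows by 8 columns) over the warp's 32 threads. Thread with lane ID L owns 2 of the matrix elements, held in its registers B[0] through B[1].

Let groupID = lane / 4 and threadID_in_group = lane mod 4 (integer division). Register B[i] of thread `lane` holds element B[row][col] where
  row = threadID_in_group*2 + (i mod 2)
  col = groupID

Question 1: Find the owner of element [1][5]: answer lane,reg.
c=5→G=5  r=1→T=0,p=1
L=5*4+0=20  i=1=1

20,1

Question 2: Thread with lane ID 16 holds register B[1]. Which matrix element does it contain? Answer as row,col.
1,4

L=16⇒gr=16>>2=4, th=16&3=0
[1]⇒row 0·2+1=1  col gr=4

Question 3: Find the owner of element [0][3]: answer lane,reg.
c=3→G=3  r=0→T=0,p=0
L=3*4+0=12  i=0=0

12,0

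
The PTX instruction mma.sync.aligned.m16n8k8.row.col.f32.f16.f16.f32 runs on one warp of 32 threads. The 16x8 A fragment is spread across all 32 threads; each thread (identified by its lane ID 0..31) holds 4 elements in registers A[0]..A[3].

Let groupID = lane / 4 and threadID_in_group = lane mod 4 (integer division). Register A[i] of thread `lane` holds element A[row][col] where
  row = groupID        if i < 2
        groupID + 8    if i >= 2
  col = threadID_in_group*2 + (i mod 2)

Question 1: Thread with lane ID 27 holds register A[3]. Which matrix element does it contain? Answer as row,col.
L=27→G=27>>2=6, T=27&3=3
[3]→row 6+8=14  col 3·2+1=7

14,7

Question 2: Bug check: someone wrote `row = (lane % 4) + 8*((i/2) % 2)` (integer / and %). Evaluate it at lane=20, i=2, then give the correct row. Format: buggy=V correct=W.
buggy=8 correct=13

`(lane % 4) + 8*((i/2) % 2)`[20,2]=>8
L=20=>grp=20>>2=5, tig=20&3=0
[2]=>row 5+8=13  col 0·2+0=0
row: 8 vs 13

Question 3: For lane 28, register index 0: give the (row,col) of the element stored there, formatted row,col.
7,0

28: gid=7,tid=0
[0] (7+0,0*2+0) = (7,0)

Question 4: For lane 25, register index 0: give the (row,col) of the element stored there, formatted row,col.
6,2

L=25⇒gr=25>>2=6, th=25&3=1
[0]⇒row 6+0=6  col 1·2+0=2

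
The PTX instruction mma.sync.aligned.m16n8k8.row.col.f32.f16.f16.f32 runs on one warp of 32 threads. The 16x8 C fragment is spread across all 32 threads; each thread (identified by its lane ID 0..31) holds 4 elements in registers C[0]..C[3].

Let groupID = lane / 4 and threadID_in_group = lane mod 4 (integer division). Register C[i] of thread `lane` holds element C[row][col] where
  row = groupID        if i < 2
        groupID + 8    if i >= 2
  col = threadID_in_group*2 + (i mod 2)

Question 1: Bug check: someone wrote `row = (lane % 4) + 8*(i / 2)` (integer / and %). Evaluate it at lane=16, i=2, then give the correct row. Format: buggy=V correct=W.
`(lane % 4) + 8*(i / 2)`[16,2]->8
L=16->g=16>>2=4, t=16&3=0
[2]->row 4+8=12  col 0·2+0=0
row: 8 vs 12

buggy=8 correct=12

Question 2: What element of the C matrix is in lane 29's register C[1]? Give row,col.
lane 29: g=7 (29/4), t=1 (29%4)
i=1: r=7+0=7, c=1*2+1=3

7,3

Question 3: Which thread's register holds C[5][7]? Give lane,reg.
r: 5->gid=5,r8=0  c: 7->tid=3,i&1=1
L=5*4+3=23  i=0*2+1=1

23,1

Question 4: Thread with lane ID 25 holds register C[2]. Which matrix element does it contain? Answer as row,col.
lane 25→25/4=6, 25 mod 4=1
i=2  r:6+8→14  c:2·1+0→2

14,2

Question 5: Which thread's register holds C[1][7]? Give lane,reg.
r=1→G=1,rhi=0  c=7→T=3,p=1
L=1*4+3=7  i=0*2+1=1

7,1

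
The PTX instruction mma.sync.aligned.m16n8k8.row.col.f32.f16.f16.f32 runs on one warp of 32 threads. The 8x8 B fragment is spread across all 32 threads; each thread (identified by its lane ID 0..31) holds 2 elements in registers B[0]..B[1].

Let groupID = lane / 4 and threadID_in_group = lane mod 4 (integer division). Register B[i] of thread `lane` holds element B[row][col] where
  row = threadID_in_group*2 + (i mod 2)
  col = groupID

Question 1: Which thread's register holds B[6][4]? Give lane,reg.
c=4->g=4  r=6->t=3,b0=0
L=4*4+3=19  i=0=0

19,0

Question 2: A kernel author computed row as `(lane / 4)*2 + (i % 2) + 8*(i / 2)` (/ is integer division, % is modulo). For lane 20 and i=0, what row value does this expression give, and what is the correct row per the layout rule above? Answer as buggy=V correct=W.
buggy=10 correct=0

`(lane / 4)*2 + (i % 2) + 8*(i / 2)`[20,0]->10
L=20->gid=20>>2=5, tid=20&3=0
[0]->row 0·2+0=0  col gid=5
row: 10 vs 0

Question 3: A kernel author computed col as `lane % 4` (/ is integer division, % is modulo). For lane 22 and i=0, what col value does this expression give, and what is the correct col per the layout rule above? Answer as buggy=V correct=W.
`lane % 4`[22,0]->2
lane 22->22/4=5, 22 mod 4=2
i=0  r:2·2+0->4  c:5
col: 2 vs 5

buggy=2 correct=5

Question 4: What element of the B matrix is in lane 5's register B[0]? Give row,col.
2,1

5: g=1,t=1
[0] (1*2+0,1) = (2,1)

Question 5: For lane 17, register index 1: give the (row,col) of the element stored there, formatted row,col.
3,4

lane 17⇒17/4=4, 17 mod 4=1
i=1  r:2·1+1⇒3  c:4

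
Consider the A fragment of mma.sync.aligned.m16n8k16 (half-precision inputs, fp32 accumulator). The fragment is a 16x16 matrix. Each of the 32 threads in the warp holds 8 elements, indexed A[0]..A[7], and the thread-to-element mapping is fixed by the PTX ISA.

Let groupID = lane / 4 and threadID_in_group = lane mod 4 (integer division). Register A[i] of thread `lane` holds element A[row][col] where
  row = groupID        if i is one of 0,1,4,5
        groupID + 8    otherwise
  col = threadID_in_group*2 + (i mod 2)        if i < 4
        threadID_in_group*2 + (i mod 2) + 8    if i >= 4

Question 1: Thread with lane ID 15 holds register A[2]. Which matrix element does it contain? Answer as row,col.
11,6

15: gr=3,th=3
[2] (3+8,3*2+0+0) = (11,6)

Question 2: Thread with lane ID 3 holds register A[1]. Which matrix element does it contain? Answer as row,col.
L=3⇒gr=3>>2=0, th=3&3=3
[1]⇒row 0+0=0  col 3·2+1+0=7

0,7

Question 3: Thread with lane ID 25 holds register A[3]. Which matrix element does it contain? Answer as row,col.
lane 25: grp=6 (25/4), tig=1 (25%4)
i=3: r=6+8=14, c=1*2+1+0=3

14,3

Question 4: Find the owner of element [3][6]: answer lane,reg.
r=3→G=3,rhi=0  c=6→chi=0,T=3,p=0
L=3*4+3=15  i=0*4+0*2+0=0

15,0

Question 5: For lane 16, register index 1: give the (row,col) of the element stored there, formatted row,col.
4,1

lane 16⇒16/4=4, 16 mod 4=0
i=1  r:4+0⇒4  c:2·0+1+0⇒1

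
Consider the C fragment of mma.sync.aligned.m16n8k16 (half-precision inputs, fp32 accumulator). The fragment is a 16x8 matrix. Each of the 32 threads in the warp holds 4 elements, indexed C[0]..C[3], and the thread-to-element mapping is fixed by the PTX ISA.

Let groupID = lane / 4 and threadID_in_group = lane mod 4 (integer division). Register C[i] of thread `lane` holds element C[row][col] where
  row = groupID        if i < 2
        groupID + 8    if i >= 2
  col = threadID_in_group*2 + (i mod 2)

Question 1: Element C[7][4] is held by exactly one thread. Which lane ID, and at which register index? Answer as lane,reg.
r=7→G=7,rhi=0  c=4→T=2,p=0
L=7*4+2=30  i=0*2+0=0

30,0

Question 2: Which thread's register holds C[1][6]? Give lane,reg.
r=1->g=1,rb=0  c=6->t=3,b0=0
L=1*4+3=7  i=0*2+0=0

7,0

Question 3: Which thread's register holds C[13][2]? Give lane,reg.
r=13⇒gr=5,Rb=1  c=2⇒th=1,odd=0
L=5*4+1=21  i=1*2+0=2

21,2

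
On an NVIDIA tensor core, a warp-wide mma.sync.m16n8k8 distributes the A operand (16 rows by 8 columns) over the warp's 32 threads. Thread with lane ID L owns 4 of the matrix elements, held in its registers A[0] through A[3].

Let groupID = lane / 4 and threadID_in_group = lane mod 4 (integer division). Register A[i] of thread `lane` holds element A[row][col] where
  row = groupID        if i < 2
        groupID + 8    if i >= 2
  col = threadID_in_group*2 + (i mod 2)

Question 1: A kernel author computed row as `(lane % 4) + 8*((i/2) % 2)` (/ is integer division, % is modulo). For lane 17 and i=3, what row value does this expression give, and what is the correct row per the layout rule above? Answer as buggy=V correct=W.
buggy=9 correct=12

`(lane % 4) + 8*((i/2) % 2)`[17,3]=>9
L=17=>grp=17>>2=4, tig=17&3=1
[3]=>row 4+8=12  col 1·2+1=3
row: 9 vs 12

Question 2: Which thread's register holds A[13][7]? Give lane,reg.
r: 13->gid=5,r8=1  c: 7->tid=3,i&1=1
L=5*4+3=23  i=1*2+1=3

23,3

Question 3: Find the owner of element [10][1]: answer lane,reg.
8,3

r=10⇒gr=2,Rb=1  c=1⇒th=0,odd=1
L=2*4+0=8  i=1*2+1=3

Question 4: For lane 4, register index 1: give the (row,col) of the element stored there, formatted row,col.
lane 4: g=1 (4/4), t=0 (4%4)
i=1: r=1+0=1, c=0*2+1=1

1,1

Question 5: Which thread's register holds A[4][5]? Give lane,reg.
18,1

r=4⇒gr=4,Rb=0  c=5⇒th=2,odd=1
L=4*4+2=18  i=0*2+1=1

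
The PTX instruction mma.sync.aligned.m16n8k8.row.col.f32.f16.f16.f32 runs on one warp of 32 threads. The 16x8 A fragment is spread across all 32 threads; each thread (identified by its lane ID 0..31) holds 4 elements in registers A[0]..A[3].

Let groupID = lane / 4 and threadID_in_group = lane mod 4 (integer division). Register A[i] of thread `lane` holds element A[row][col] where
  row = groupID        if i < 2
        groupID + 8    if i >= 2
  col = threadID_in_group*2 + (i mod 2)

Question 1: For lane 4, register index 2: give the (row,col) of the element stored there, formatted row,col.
9,0

lane 4: G=1 (4/4), T=0 (4%4)
i=2: r=1+8=9, c=0*2+0=0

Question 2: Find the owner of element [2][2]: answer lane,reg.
9,0

r: 2->gid=2,r8=0  c: 2->tid=1,i&1=0
L=2*4+1=9  i=0*2+0=0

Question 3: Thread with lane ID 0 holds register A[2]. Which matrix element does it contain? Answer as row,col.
8,0

lane 0: gid=0 (0/4), tid=0 (0%4)
i=2: r=0+8=8, c=0*2+0=0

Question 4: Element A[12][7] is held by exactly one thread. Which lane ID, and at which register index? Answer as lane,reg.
19,3

r: 12->gid=4,r8=1  c: 7->tid=3,i&1=1
L=4*4+3=19  i=1*2+1=3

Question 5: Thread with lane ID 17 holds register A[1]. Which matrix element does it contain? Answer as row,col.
4,3

lane 17: G=4 (17/4), T=1 (17%4)
i=1: r=4+0=4, c=1*2+1=3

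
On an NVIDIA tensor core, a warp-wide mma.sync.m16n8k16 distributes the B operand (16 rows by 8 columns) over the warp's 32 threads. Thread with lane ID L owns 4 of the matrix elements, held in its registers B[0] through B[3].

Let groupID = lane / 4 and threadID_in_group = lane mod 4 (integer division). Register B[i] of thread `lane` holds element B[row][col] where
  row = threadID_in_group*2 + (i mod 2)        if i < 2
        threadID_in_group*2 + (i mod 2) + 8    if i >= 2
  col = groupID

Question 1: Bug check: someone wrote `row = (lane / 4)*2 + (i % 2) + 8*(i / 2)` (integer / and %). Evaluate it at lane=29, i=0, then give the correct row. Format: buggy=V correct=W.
buggy=14 correct=2

`(lane / 4)*2 + (i % 2) + 8*(i / 2)`[29,0]->14
lane 29->29/4=7, 29 mod 4=1
i=0  r:2·1+0+0->2  c:7
row: 14 vs 2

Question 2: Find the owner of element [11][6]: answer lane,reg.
c=6→G=6  r=11→rhi=1,T=1,p=1
L=6*4+1=25  i=1*2+1=3

25,3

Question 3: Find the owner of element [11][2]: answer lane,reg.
9,3

c=2⇒gr=2  r=11⇒Rb=1,th=1,odd=1
L=2*4+1=9  i=1*2+1=3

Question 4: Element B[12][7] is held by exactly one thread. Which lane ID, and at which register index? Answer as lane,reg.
c=7⇒gr=7  r=12⇒Rb=1,th=2,odd=0
L=7*4+2=30  i=1*2+0=2

30,2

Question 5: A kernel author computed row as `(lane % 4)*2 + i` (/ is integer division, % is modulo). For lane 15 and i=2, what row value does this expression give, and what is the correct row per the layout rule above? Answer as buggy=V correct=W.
`(lane % 4)*2 + i`[15,2]->8
L=15->gid=15>>2=3, tid=15&3=3
[2]->row 3·2+0+8=14  col gid=3
row: 8 vs 14

buggy=8 correct=14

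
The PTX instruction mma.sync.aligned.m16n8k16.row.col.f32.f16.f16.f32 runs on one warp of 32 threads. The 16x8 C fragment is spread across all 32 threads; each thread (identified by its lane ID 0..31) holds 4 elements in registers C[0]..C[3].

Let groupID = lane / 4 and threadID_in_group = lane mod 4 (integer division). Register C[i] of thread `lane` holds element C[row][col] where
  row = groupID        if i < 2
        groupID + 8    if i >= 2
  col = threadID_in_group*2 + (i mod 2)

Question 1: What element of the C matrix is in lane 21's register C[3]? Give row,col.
13,3

L=21->gid=21>>2=5, tid=21&3=1
[3]->row 5+8=13  col 1·2+1=3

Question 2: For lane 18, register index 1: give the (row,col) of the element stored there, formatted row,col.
lane 18: G=4 (18/4), T=2 (18%4)
i=1: r=4+0=4, c=2*2+1=5

4,5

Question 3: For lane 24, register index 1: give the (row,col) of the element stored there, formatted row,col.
lane 24→24/4=6, 24 mod 4=0
i=1  r:6+0→6  c:2·0+1→1

6,1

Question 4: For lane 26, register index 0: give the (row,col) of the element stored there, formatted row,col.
6,4

lane 26: grp=6 (26/4), tig=2 (26%4)
i=0: r=6+0=6, c=2*2+0=4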